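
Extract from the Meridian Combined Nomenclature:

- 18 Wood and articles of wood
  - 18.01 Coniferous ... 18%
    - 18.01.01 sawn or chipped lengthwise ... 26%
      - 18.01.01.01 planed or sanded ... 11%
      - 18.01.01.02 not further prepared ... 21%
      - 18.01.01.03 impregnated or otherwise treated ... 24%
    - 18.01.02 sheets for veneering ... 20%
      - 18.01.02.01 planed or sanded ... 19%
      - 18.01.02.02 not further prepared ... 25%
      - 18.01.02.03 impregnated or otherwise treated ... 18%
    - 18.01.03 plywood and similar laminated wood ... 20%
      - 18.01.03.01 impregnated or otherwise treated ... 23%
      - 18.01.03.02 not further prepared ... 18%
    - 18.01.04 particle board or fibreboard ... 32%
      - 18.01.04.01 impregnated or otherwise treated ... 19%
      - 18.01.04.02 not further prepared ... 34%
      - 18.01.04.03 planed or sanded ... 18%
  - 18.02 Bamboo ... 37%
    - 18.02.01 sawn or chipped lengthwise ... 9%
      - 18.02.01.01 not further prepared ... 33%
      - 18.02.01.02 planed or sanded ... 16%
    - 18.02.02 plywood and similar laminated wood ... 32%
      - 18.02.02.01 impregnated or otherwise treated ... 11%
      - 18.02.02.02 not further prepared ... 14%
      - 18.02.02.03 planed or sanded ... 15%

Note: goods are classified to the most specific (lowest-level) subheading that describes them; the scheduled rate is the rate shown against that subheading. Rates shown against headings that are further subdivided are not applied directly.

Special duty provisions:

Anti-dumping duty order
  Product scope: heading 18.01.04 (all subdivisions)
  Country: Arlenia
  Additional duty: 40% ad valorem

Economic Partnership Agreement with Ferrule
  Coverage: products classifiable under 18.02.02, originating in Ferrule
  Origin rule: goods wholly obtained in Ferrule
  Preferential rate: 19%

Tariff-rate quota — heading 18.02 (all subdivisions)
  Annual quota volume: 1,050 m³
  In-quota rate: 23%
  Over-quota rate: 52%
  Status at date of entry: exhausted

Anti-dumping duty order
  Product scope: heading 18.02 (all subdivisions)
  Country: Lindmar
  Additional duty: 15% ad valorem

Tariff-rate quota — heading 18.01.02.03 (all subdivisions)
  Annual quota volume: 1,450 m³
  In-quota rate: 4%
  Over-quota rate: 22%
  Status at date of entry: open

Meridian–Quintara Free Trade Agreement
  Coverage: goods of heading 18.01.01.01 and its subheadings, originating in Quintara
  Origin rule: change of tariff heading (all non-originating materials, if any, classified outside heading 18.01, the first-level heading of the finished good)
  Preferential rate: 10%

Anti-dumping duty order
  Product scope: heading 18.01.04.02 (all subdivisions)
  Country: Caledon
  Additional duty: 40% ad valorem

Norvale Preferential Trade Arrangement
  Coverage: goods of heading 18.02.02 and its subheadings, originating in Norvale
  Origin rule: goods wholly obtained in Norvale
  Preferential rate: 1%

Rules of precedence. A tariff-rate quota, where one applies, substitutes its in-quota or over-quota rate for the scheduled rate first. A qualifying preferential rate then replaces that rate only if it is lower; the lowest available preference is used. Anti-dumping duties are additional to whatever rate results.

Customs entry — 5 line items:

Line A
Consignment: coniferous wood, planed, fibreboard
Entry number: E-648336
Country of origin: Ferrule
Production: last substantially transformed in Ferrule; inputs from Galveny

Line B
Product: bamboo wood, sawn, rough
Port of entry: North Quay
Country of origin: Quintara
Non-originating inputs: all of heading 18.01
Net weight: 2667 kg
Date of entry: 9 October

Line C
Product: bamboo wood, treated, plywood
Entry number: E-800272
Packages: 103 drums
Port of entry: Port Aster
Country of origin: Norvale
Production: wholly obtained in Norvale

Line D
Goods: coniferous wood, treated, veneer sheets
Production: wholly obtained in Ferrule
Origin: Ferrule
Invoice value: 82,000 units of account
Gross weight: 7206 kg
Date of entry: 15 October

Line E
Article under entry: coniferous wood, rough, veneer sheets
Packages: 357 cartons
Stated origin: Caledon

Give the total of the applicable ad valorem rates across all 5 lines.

Line A: coniferous → 18.01; fibreboard → 18.01.04; planed → 18.01.04.03. Scheduled 18%. Ferrule agreement on 18.02.02: 18.01.04.03 not covered. → 18%.
Line B: bamboo → 18.02; sawn → 18.02.01; rough → 18.02.01.01. Scheduled 33%. quota on 18.02 exhausted → over-quota 52%; Quintara agreement on 18.01.01.01: 18.02.01.01 not covered. → 52%.
Line C: bamboo → 18.02; plywood → 18.02.02; treated → 18.02.02.01. Scheduled 11%. quota on 18.02 exhausted → over-quota 52%; Norvale agreement on 18.02.02: wholly obtained → 1% available; preferential 1%. → 1%.
Line D: coniferous → 18.01; veneer sheets → 18.01.02; treated → 18.01.02.03. Scheduled 18%. quota on 18.01.02.03 open → in-quota 4%; Ferrule agreement on 18.02.02: 18.01.02.03 not covered. → 4%.
Line E: coniferous → 18.01; veneer sheets → 18.01.02; rough → 18.01.02.02. Scheduled 25%. No special measure applies. → 25%.
Sum: 18% + 52% + 1% + 4% + 25% = 100%.

100%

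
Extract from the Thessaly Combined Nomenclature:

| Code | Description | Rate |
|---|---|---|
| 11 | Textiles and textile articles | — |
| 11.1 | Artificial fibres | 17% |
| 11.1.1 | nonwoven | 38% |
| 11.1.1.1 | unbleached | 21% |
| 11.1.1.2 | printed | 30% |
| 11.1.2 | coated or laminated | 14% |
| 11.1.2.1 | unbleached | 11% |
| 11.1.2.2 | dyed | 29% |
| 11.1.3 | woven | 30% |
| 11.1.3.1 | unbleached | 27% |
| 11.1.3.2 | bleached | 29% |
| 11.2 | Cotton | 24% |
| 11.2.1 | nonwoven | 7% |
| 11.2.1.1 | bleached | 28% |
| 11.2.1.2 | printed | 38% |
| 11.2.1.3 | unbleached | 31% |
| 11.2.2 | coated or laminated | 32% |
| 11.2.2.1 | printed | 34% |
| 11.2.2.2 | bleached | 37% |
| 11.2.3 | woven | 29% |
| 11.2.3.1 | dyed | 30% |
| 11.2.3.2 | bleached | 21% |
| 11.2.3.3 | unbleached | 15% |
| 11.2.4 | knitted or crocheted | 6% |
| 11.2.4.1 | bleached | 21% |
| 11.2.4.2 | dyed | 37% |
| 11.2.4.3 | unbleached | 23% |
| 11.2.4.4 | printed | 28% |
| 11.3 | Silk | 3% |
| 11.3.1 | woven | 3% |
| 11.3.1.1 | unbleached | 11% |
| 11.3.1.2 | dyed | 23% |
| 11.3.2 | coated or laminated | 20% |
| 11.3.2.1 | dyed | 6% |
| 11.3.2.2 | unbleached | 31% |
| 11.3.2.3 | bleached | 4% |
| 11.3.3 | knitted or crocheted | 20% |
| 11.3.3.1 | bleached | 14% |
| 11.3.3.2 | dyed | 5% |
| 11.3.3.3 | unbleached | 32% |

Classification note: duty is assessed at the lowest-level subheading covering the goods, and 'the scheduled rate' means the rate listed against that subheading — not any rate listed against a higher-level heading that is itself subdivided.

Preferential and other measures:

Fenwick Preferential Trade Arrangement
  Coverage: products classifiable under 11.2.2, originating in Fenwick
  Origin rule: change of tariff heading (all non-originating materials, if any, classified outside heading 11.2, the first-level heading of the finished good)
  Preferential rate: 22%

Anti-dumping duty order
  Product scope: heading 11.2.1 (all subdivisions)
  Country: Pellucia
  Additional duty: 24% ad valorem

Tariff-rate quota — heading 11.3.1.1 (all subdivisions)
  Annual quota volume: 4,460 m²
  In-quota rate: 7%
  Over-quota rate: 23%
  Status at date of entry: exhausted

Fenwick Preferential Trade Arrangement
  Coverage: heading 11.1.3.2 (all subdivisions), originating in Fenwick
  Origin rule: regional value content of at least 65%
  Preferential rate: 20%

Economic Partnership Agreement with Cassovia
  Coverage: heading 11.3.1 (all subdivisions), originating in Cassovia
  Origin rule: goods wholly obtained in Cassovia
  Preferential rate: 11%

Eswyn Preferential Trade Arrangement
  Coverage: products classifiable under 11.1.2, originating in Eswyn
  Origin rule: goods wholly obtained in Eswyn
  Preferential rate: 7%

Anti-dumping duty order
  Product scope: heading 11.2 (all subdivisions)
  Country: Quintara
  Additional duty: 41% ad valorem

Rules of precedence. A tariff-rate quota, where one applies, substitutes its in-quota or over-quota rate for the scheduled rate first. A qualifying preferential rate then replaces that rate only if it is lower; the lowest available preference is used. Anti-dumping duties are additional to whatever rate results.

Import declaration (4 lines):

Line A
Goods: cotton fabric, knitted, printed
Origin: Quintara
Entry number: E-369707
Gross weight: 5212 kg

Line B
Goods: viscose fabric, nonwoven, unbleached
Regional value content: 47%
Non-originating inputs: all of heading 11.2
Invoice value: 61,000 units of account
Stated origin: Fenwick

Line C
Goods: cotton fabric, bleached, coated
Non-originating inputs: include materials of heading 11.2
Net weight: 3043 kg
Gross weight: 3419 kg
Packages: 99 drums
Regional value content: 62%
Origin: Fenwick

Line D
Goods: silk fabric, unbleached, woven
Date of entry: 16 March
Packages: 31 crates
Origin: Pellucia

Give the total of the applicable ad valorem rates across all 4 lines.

Line A: cotton → 11.2; knitted → 11.2.4; printed → 11.2.4.4. Scheduled 28%. anti-dumping (Quintara, 11.2): +41%; total 28% + 41% = 69%. → 69%.
Line B: viscose → 11.1; nonwoven → 11.1.1; unbleached → 11.1.1.1. Scheduled 21%. Fenwick agreement on 11.2.2: 11.1.1.1 not covered; Fenwick agreement on 11.1.3.2: 11.1.1.1 not covered. → 21%.
Line C: cotton → 11.2; coated → 11.2.2; bleached → 11.2.2.2. Scheduled 37%. Fenwick agreement on 11.2.2: CTH not met; Fenwick agreement on 11.1.3.2: 11.2.2.2 not covered. → 37%.
Line D: silk → 11.3; woven → 11.3.1; unbleached → 11.3.1.1. Scheduled 11%. quota on 11.3.1.1 exhausted → over-quota 23%. → 23%.
Sum: 69% + 21% + 37% + 23% = 150%.

150%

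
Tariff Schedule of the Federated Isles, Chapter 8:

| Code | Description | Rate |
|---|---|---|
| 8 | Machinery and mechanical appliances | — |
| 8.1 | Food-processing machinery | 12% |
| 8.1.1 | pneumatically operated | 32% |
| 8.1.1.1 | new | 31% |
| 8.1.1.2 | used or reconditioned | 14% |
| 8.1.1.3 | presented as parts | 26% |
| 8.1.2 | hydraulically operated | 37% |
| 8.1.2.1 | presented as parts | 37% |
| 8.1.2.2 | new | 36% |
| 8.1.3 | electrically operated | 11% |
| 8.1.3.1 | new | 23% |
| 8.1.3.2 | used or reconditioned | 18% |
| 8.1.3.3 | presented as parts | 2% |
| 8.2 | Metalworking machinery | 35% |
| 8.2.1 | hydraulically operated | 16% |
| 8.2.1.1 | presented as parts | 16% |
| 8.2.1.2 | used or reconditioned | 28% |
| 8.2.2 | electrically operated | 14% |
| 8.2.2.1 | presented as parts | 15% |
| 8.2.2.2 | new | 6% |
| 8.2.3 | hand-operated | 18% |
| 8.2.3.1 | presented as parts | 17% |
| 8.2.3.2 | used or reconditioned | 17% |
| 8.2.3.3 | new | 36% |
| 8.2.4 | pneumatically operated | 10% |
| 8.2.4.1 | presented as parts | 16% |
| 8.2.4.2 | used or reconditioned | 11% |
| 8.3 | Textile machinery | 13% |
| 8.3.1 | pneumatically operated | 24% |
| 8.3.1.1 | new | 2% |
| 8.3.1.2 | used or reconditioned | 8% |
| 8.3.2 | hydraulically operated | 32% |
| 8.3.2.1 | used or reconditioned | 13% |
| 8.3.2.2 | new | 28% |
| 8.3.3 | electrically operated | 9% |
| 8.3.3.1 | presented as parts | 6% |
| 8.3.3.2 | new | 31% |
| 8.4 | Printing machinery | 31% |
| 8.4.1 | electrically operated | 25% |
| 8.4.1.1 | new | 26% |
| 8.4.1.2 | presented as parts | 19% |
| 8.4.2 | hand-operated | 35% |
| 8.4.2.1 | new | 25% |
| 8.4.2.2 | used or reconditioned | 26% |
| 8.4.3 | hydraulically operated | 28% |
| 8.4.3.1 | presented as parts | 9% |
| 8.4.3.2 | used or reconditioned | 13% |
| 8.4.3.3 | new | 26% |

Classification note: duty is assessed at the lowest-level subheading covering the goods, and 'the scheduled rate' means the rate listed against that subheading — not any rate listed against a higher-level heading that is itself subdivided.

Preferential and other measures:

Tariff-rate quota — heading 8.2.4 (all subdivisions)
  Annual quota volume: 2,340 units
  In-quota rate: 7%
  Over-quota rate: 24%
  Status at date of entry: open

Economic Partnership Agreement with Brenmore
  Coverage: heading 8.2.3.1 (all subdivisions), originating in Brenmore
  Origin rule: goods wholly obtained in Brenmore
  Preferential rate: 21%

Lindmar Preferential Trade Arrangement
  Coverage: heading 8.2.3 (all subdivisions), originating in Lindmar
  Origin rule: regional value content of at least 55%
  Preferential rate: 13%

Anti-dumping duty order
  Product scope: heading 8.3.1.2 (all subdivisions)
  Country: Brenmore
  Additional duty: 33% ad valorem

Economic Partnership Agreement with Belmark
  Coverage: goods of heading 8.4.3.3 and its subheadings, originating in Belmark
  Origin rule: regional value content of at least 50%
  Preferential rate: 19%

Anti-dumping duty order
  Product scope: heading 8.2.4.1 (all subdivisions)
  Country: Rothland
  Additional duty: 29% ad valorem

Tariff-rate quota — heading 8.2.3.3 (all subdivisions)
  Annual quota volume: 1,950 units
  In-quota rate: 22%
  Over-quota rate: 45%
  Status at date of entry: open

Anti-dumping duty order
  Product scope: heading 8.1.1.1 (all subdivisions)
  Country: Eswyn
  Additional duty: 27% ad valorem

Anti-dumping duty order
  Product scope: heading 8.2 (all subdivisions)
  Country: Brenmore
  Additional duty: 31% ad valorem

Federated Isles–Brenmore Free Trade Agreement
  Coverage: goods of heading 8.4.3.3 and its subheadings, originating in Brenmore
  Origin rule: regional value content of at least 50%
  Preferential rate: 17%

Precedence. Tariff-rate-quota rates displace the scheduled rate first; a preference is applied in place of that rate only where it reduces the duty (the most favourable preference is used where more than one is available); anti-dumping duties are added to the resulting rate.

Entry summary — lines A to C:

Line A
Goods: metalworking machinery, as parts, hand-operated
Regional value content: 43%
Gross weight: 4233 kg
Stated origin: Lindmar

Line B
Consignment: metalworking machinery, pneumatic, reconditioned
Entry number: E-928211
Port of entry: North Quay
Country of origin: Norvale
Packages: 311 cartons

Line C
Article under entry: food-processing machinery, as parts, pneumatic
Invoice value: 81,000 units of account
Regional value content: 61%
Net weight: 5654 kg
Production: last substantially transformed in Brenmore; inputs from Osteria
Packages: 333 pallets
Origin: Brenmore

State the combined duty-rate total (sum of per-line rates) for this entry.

Line A: metalworking → 8.2; hand-operated → 8.2.3; as parts → 8.2.3.1. Scheduled 17%. Lindmar agreement on 8.2.3: RVC < 55%. → 17%.
Line B: metalworking → 8.2; pneumatic → 8.2.4; reconditioned → 8.2.4.2. Scheduled 11%. quota on 8.2.4 open → in-quota 7%. → 7%.
Line C: food-processing → 8.1; pneumatic → 8.1.1; as parts → 8.1.1.3. Scheduled 26%. Brenmore agreement on 8.2.3.1: 8.1.1.3 not covered; Brenmore agreement on 8.4.3.3: 8.1.1.3 not covered. → 26%.
Sum: 17% + 7% + 26% = 50%.

50%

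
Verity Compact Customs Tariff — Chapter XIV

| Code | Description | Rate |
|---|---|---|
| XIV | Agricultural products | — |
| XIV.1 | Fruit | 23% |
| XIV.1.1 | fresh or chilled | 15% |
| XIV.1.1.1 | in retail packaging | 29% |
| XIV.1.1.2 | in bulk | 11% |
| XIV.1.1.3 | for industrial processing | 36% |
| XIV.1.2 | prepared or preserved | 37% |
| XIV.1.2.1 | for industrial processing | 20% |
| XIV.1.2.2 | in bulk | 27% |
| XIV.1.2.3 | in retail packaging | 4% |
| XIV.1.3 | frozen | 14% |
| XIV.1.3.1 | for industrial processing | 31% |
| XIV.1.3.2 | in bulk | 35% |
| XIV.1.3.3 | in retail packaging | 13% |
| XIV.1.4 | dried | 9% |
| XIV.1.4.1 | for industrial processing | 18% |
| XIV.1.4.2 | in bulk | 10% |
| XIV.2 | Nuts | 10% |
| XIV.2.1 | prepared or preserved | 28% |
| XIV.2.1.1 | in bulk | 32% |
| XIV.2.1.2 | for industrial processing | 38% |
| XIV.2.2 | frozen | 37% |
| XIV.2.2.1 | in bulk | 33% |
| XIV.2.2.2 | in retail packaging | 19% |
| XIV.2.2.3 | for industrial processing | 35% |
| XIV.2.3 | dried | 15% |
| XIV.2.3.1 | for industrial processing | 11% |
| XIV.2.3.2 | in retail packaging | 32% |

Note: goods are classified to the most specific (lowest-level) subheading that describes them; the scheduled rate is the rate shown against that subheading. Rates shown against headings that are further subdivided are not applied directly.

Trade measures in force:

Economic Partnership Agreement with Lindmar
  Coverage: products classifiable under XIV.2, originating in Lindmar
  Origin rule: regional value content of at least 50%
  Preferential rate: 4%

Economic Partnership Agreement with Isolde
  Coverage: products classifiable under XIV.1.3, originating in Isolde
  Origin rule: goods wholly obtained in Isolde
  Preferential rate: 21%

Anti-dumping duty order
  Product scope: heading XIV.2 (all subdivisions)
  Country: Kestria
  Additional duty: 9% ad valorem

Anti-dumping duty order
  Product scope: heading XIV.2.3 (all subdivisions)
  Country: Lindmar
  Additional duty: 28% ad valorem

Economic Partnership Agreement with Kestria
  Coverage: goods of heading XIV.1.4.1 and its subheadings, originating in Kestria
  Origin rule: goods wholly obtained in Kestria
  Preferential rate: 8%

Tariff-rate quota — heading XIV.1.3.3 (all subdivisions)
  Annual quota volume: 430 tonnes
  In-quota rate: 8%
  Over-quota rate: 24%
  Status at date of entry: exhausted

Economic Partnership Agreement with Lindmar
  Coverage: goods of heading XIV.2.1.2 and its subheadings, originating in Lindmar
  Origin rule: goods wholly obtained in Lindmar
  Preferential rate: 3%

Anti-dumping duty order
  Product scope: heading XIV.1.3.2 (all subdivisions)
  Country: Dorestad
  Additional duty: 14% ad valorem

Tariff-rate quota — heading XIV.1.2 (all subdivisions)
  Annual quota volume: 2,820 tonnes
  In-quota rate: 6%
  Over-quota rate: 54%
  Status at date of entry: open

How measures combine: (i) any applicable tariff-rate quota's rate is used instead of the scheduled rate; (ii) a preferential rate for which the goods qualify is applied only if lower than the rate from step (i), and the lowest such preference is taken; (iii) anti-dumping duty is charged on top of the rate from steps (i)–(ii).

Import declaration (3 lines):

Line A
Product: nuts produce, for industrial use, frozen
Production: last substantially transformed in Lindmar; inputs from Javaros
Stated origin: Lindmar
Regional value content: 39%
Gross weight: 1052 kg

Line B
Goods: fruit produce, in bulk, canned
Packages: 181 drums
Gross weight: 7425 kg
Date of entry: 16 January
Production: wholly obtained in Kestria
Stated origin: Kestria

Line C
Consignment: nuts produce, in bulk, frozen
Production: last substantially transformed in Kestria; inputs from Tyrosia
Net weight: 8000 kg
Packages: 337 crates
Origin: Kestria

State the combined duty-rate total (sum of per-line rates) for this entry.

83%

Line A: nuts → XIV.2; frozen → XIV.2.2; for industrial use → XIV.2.2.3. Scheduled 35%. Lindmar agreement on XIV.2: RVC < 50%; Lindmar agreement on XIV.2.1.2: XIV.2.2.3 not covered. → 35%.
Line B: fruit → XIV.1; canned → XIV.1.2; in bulk → XIV.1.2.2. Scheduled 27%. quota on XIV.1.2 open → in-quota 6%; Kestria agreement on XIV.1.4.1: XIV.1.2.2 not covered. → 6%.
Line C: nuts → XIV.2; frozen → XIV.2.2; in bulk → XIV.2.2.1. Scheduled 33%. Kestria agreement on XIV.1.4.1: XIV.2.2.1 not covered; anti-dumping (Kestria, XIV.2): +9%; total 33% + 9% = 42%. → 42%.
Sum: 35% + 6% + 42% = 83%.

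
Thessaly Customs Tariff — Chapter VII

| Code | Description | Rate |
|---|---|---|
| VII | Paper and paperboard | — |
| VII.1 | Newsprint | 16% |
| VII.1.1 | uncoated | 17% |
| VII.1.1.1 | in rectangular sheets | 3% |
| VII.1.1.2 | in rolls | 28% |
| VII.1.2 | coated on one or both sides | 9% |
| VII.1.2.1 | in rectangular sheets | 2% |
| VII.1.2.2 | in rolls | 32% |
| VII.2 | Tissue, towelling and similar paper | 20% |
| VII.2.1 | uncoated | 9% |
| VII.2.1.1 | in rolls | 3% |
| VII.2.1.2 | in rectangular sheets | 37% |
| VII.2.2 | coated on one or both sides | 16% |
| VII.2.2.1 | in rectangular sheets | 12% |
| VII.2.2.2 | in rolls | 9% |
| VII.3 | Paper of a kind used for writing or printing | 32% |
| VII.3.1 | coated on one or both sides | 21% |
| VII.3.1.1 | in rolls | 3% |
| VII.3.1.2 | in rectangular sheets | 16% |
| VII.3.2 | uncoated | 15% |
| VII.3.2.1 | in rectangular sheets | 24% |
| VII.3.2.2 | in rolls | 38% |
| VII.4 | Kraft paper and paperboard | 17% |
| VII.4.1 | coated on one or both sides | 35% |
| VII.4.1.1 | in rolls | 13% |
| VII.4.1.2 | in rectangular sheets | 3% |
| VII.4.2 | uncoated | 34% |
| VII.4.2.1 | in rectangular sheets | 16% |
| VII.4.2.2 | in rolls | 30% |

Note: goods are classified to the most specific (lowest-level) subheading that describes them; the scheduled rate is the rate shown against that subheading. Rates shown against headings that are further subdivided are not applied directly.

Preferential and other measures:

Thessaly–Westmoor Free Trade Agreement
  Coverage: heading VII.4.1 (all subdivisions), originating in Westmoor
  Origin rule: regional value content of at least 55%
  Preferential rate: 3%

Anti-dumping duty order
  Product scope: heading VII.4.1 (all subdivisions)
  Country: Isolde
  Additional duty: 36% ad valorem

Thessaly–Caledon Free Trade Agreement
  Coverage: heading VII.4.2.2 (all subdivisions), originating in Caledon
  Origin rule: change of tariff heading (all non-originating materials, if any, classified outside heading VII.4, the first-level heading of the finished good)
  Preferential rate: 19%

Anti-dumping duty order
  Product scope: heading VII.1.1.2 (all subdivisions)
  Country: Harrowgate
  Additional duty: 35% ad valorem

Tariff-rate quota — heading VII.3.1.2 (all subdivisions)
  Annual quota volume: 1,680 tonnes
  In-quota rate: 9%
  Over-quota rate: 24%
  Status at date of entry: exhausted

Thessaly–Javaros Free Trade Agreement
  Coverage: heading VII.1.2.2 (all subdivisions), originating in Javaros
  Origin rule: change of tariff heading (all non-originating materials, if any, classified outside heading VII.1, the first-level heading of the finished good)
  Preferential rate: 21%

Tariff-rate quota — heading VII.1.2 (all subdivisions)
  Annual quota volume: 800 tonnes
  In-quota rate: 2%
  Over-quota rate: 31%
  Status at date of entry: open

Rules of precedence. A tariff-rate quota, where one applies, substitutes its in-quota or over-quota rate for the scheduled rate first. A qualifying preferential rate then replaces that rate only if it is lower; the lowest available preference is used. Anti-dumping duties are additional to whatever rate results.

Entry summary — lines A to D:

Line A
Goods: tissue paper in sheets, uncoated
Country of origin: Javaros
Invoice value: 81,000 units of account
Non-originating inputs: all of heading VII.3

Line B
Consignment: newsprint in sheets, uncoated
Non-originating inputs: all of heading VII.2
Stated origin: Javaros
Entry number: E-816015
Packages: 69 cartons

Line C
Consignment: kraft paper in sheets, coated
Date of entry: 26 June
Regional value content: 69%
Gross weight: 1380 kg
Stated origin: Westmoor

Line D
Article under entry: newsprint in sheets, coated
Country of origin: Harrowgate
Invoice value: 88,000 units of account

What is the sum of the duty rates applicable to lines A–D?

Line A: tissue paper → VII.2; uncoated → VII.2.1; in sheets → VII.2.1.2. Scheduled 37%. Javaros agreement on VII.1.2.2: VII.2.1.2 not covered. → 37%.
Line B: newsprint → VII.1; uncoated → VII.1.1; in sheets → VII.1.1.1. Scheduled 3%. Javaros agreement on VII.1.2.2: VII.1.1.1 not covered. → 3%.
Line C: kraft paper → VII.4; coated → VII.4.1; in sheets → VII.4.1.2. Scheduled 3%. Westmoor agreement on VII.4.1: RVC ≥ 55% → 3% available; preference 3% not lower than 3% → no reduction. → 3%.
Line D: newsprint → VII.1; coated → VII.1.2; in sheets → VII.1.2.1. Scheduled 2%. quota on VII.1.2 open → in-quota 2%. → 2%.
Sum: 37% + 3% + 3% + 2% = 45%.

45%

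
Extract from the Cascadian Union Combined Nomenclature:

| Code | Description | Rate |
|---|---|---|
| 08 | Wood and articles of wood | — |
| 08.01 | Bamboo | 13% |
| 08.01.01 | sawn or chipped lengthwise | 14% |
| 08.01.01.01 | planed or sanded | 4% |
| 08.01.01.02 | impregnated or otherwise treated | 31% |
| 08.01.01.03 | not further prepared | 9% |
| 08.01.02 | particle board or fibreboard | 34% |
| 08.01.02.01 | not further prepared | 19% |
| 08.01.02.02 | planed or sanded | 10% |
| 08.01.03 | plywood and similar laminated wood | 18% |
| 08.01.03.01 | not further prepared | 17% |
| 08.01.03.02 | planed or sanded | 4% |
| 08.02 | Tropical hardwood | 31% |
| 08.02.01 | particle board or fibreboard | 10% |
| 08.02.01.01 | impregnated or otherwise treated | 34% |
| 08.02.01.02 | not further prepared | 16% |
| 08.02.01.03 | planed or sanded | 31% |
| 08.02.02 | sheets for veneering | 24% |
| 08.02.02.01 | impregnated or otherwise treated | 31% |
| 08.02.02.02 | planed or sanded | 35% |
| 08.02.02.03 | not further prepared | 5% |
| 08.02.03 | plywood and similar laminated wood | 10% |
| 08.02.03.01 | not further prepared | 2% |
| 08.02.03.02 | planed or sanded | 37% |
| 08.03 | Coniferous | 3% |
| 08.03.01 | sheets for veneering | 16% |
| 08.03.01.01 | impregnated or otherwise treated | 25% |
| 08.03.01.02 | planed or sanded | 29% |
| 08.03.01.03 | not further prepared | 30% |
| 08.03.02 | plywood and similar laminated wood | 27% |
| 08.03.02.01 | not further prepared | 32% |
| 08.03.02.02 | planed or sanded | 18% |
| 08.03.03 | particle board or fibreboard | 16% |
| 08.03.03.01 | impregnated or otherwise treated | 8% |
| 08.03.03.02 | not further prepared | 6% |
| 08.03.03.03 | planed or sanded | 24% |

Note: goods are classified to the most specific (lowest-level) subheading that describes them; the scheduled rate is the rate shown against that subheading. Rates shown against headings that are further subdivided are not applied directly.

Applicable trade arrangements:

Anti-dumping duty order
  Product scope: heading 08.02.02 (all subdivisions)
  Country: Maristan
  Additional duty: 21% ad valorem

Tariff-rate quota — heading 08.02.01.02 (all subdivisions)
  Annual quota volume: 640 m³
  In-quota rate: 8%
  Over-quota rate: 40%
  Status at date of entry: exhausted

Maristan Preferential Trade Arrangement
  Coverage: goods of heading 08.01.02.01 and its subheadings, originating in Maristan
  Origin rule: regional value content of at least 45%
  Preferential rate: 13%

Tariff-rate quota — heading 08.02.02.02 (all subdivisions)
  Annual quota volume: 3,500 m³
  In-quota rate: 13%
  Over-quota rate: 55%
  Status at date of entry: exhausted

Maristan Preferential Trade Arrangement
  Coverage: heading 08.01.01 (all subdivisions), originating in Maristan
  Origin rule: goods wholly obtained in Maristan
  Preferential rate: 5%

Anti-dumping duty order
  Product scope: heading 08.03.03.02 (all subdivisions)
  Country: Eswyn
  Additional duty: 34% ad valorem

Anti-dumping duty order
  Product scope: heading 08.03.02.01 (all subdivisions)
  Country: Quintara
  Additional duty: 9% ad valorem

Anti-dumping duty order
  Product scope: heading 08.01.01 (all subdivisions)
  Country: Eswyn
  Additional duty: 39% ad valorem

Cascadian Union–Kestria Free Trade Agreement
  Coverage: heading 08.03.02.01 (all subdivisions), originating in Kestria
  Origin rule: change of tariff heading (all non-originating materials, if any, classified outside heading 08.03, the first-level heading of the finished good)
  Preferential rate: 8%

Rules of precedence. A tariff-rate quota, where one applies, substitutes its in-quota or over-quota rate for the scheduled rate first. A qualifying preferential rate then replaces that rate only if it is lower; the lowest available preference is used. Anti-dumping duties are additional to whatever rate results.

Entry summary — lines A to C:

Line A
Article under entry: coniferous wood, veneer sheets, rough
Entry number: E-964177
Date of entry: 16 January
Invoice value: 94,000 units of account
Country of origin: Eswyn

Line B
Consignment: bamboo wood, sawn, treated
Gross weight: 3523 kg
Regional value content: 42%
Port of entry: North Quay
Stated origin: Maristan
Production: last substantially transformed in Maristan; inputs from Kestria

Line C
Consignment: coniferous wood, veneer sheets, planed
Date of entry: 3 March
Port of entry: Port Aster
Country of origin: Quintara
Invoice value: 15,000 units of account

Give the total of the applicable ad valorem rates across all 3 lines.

90%

Line A: coniferous → 08.03; veneer sheets → 08.03.01; rough → 08.03.01.03. Scheduled 30%. No special measure applies. → 30%.
Line B: bamboo → 08.01; sawn → 08.01.01; treated → 08.01.01.02. Scheduled 31%. Maristan agreement on 08.01.02.01: 08.01.01.02 not covered; Maristan agreement on 08.01.01: not wholly obtained. → 31%.
Line C: coniferous → 08.03; veneer sheets → 08.03.01; planed → 08.03.01.02. Scheduled 29%. No special measure applies. → 29%.
Sum: 30% + 31% + 29% = 90%.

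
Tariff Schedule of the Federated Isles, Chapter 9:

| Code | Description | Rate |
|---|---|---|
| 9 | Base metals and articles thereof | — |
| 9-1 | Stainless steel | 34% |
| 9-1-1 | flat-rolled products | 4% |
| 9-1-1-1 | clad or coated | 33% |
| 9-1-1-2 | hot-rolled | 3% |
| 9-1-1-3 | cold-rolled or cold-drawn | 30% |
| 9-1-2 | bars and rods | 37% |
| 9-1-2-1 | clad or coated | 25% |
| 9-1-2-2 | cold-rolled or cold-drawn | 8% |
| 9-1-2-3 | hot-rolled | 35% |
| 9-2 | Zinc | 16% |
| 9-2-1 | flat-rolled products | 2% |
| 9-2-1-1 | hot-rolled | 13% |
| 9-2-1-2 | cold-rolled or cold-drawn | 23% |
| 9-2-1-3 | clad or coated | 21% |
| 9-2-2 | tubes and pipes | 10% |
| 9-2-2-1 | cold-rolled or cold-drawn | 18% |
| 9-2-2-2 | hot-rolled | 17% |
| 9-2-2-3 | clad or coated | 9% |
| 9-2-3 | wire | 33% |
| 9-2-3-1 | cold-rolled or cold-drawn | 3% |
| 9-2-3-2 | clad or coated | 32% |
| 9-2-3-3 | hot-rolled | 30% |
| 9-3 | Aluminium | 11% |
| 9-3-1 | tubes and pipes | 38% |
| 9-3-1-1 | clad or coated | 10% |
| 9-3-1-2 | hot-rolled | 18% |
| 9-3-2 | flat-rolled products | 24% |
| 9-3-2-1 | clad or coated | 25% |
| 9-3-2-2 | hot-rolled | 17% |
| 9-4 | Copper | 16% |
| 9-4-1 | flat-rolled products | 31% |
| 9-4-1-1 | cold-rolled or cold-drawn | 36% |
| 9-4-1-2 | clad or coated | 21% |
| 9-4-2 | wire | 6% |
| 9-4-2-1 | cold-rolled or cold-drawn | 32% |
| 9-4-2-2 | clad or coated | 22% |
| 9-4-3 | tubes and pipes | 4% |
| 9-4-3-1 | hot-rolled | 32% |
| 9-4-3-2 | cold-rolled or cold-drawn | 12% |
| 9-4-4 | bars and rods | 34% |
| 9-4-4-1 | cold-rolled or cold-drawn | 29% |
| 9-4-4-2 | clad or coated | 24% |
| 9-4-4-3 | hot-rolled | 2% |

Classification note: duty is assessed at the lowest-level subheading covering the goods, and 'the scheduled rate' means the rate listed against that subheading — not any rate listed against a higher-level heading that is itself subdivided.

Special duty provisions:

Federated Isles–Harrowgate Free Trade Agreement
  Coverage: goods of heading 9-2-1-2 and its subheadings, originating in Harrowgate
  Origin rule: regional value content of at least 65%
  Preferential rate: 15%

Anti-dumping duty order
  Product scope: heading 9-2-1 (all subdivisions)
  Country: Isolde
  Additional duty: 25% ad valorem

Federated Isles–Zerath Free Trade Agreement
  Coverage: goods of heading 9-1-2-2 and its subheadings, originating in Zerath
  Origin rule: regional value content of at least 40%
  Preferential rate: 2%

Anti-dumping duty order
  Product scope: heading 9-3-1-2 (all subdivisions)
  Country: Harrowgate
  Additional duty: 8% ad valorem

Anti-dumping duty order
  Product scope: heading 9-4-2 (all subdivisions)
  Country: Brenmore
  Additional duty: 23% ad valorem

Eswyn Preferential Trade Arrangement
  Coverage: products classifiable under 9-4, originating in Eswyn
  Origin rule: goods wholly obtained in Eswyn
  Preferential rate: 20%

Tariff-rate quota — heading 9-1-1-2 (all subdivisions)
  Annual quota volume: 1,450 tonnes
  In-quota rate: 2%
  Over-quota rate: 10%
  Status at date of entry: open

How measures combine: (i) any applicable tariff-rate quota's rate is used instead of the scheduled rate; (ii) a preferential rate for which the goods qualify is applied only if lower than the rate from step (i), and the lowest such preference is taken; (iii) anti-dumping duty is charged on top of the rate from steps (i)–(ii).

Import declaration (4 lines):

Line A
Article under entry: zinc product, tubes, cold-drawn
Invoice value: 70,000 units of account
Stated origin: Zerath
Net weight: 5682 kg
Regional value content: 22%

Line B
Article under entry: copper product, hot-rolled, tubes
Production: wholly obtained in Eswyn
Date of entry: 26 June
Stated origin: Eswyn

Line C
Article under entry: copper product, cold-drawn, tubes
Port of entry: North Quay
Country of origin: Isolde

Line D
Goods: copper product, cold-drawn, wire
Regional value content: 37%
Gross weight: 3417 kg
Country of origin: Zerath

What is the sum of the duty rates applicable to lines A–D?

82%

Line A: zinc → 9-2; tubes → 9-2-2; cold-drawn → 9-2-2-1. Scheduled 18%. Zerath agreement on 9-1-2-2: 9-2-2-1 not covered. → 18%.
Line B: copper → 9-4; tubes → 9-4-3; hot-rolled → 9-4-3-1. Scheduled 32%. Eswyn agreement on 9-4: wholly obtained → 20% available; preferential 20%. → 20%.
Line C: copper → 9-4; tubes → 9-4-3; cold-drawn → 9-4-3-2. Scheduled 12%. No special measure applies. → 12%.
Line D: copper → 9-4; wire → 9-4-2; cold-drawn → 9-4-2-1. Scheduled 32%. Zerath agreement on 9-1-2-2: 9-4-2-1 not covered. → 32%.
Sum: 18% + 20% + 12% + 32% = 82%.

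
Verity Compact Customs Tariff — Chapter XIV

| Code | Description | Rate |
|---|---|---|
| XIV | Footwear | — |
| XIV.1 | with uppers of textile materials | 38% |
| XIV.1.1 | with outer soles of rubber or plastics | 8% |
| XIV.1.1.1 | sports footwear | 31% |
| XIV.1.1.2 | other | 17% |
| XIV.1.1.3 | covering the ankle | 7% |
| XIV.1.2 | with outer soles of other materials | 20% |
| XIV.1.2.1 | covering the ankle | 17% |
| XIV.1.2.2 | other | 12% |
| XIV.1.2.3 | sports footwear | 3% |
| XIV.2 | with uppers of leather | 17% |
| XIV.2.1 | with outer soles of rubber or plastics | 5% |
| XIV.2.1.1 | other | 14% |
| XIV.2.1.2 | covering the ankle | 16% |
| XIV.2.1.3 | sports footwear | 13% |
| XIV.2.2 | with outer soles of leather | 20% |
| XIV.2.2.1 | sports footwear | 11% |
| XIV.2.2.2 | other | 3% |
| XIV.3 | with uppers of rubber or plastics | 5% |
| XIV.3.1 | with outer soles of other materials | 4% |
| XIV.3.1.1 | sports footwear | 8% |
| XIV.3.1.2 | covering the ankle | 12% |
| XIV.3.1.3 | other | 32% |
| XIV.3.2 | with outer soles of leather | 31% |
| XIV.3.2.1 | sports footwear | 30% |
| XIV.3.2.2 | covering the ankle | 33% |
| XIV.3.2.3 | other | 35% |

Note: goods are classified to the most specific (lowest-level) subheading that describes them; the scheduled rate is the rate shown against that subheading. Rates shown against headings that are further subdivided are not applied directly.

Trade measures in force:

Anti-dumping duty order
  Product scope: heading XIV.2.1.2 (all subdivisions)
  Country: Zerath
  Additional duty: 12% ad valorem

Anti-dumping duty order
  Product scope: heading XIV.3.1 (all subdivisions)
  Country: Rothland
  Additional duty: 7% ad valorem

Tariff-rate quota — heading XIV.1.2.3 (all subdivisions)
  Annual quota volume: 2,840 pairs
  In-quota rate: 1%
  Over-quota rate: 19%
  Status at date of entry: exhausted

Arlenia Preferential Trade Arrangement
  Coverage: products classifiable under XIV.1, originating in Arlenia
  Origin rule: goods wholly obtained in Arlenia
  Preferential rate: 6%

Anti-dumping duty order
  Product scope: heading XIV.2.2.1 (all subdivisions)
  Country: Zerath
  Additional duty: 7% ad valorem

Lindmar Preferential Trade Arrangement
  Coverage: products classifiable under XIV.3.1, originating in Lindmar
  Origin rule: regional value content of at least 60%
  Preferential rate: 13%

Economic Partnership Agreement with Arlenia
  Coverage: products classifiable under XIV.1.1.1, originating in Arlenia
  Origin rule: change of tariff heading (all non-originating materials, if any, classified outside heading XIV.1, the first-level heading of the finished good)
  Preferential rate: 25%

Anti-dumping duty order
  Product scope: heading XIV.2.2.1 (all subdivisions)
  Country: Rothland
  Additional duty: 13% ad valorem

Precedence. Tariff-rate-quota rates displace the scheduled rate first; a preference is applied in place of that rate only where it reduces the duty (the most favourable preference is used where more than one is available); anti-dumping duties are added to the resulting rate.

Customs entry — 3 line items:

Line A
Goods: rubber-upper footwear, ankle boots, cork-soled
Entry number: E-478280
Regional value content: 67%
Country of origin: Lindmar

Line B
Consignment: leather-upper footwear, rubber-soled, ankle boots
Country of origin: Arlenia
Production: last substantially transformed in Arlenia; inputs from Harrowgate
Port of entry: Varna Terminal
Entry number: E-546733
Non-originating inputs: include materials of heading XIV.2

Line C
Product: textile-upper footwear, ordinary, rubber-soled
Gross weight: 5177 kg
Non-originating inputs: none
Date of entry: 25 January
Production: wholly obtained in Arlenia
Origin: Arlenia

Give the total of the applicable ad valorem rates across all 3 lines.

Line A: rubber-upper → XIV.3; cork-soled → XIV.3.1; ankle boots → XIV.3.1.2. Scheduled 12%. Lindmar agreement on XIV.3.1: RVC ≥ 60% → 13% available; preference 13% not lower than 12% → no reduction. → 12%.
Line B: leather-upper → XIV.2; rubber-soled → XIV.2.1; ankle boots → XIV.2.1.2. Scheduled 16%. Arlenia agreement on XIV.1: XIV.2.1.2 not covered; Arlenia agreement on XIV.1.1.1: XIV.2.1.2 not covered. → 16%.
Line C: textile-upper → XIV.1; rubber-soled → XIV.1.1; ordinary → XIV.1.1.2. Scheduled 17%. Arlenia agreement on XIV.1: wholly obtained → 6% available; Arlenia agreement on XIV.1.1.1: XIV.1.1.2 not covered; preferential 6%. → 6%.
Sum: 12% + 16% + 6% = 34%.

34%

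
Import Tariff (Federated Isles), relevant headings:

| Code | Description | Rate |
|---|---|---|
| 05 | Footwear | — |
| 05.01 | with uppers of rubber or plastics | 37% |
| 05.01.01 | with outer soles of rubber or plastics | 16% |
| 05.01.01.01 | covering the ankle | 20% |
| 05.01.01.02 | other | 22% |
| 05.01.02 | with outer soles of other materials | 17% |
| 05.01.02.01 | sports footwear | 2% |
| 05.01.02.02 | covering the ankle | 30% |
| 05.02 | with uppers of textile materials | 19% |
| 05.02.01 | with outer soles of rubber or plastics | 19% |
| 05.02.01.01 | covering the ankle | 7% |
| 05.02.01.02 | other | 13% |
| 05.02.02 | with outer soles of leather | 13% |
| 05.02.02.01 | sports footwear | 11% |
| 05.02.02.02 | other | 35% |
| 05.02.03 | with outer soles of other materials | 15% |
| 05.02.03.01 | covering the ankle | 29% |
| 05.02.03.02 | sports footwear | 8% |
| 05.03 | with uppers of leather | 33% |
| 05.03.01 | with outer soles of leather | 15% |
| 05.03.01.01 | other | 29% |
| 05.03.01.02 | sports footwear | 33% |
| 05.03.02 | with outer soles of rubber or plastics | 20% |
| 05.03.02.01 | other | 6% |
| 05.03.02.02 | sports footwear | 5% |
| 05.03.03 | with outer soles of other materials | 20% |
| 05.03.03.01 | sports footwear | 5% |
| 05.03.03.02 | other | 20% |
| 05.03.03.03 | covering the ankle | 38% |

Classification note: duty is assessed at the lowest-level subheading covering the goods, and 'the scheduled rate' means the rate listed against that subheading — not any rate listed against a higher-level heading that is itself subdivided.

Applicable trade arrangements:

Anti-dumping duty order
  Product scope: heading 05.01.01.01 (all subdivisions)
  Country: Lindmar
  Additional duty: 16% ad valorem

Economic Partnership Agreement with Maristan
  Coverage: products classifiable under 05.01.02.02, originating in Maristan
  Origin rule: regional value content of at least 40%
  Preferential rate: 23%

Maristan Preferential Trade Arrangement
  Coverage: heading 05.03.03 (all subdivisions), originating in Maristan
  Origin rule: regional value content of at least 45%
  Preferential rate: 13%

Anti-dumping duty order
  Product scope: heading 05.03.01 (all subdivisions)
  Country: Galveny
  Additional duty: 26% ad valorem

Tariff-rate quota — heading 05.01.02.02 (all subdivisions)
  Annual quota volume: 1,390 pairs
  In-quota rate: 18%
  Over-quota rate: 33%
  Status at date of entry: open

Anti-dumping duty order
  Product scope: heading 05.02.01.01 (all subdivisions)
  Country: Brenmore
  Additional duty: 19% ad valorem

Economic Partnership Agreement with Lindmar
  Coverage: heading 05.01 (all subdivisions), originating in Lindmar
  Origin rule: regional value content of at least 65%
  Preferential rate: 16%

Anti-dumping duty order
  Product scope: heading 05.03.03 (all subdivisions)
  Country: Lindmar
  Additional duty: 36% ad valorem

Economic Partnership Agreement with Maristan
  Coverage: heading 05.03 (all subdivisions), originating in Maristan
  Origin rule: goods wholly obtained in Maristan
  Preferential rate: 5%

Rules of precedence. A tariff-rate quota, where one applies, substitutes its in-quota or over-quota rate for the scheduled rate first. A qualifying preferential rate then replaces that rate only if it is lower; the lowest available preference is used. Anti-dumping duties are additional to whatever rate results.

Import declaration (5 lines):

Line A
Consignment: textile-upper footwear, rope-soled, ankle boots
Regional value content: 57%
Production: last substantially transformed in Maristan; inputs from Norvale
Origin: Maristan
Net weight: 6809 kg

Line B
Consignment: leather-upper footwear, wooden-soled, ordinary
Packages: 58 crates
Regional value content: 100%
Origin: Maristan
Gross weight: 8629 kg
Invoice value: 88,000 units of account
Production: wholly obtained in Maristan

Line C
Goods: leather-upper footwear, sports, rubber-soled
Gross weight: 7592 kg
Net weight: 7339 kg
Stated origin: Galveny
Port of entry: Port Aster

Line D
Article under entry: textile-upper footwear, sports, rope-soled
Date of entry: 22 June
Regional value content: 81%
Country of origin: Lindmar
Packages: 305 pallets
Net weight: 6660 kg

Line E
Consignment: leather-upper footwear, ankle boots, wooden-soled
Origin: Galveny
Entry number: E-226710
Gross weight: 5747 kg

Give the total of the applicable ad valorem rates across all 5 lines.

Line A: textile-upper → 05.02; rope-soled → 05.02.03; ankle boots → 05.02.03.01. Scheduled 29%. Maristan agreement on 05.01.02.02: 05.02.03.01 not covered; Maristan agreement on 05.03.03: 05.02.03.01 not covered; Maristan agreement on 05.03: 05.02.03.01 not covered. → 29%.
Line B: leather-upper → 05.03; wooden-soled → 05.03.03; ordinary → 05.03.03.02. Scheduled 20%. Maristan agreement on 05.01.02.02: 05.03.03.02 not covered; Maristan agreement on 05.03.03: RVC ≥ 45% → 13% available; Maristan agreement on 05.03: wholly obtained → 5% available; preferential 5%. → 5%.
Line C: leather-upper → 05.03; rubber-soled → 05.03.02; sports → 05.03.02.02. Scheduled 5%. No special measure applies. → 5%.
Line D: textile-upper → 05.02; rope-soled → 05.02.03; sports → 05.02.03.02. Scheduled 8%. Lindmar agreement on 05.01: 05.02.03.02 not covered. → 8%.
Line E: leather-upper → 05.03; wooden-soled → 05.03.03; ankle boots → 05.03.03.03. Scheduled 38%. No special measure applies. → 38%.
Sum: 29% + 5% + 5% + 8% + 38% = 85%.

85%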